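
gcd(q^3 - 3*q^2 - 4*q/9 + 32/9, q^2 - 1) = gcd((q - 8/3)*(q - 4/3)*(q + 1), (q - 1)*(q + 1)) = q + 1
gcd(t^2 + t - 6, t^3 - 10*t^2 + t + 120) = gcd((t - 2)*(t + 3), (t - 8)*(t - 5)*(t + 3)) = t + 3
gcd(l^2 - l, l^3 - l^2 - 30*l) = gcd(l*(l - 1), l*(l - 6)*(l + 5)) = l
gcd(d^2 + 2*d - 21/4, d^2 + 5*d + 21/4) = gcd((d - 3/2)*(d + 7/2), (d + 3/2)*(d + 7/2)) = d + 7/2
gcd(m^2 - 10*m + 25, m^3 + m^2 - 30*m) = m - 5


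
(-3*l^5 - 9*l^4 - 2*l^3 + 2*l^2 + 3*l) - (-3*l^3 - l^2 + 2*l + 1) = -3*l^5 - 9*l^4 + l^3 + 3*l^2 + l - 1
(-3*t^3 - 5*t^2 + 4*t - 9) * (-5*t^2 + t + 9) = 15*t^5 + 22*t^4 - 52*t^3 + 4*t^2 + 27*t - 81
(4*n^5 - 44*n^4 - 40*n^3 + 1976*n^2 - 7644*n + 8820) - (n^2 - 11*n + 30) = 4*n^5 - 44*n^4 - 40*n^3 + 1975*n^2 - 7633*n + 8790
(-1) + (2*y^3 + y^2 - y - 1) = 2*y^3 + y^2 - y - 2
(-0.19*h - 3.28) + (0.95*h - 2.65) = 0.76*h - 5.93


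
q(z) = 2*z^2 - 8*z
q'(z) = 4*z - 8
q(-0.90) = 8.82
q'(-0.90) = -11.60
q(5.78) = 20.58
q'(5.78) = 15.12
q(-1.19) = 12.35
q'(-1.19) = -12.76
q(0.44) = -3.13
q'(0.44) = -6.24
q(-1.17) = 12.10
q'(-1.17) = -12.68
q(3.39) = -4.14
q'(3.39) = 5.56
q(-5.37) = 100.63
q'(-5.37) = -29.48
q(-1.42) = 15.39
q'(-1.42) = -13.68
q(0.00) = 0.00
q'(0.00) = -8.00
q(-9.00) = 234.00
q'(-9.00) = -44.00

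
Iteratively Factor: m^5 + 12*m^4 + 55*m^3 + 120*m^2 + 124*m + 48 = (m + 4)*(m^4 + 8*m^3 + 23*m^2 + 28*m + 12) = (m + 1)*(m + 4)*(m^3 + 7*m^2 + 16*m + 12) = (m + 1)*(m + 3)*(m + 4)*(m^2 + 4*m + 4) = (m + 1)*(m + 2)*(m + 3)*(m + 4)*(m + 2)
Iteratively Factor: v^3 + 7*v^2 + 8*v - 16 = (v + 4)*(v^2 + 3*v - 4) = (v - 1)*(v + 4)*(v + 4)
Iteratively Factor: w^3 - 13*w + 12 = (w - 3)*(w^2 + 3*w - 4) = (w - 3)*(w + 4)*(w - 1)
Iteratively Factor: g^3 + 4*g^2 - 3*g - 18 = (g - 2)*(g^2 + 6*g + 9) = (g - 2)*(g + 3)*(g + 3)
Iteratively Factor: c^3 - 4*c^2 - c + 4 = (c + 1)*(c^2 - 5*c + 4) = (c - 4)*(c + 1)*(c - 1)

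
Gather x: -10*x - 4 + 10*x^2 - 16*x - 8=10*x^2 - 26*x - 12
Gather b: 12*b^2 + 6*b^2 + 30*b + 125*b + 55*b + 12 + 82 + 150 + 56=18*b^2 + 210*b + 300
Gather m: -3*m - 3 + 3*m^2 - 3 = 3*m^2 - 3*m - 6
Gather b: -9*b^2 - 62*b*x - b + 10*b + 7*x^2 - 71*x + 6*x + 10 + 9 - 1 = -9*b^2 + b*(9 - 62*x) + 7*x^2 - 65*x + 18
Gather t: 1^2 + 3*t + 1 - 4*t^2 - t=-4*t^2 + 2*t + 2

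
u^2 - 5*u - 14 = (u - 7)*(u + 2)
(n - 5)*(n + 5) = n^2 - 25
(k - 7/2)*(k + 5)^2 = k^3 + 13*k^2/2 - 10*k - 175/2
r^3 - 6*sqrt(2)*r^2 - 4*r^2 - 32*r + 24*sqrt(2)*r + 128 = (r - 4)*(r - 8*sqrt(2))*(r + 2*sqrt(2))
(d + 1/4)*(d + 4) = d^2 + 17*d/4 + 1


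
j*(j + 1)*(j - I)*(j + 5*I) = j^4 + j^3 + 4*I*j^3 + 5*j^2 + 4*I*j^2 + 5*j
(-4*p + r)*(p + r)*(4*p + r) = -16*p^3 - 16*p^2*r + p*r^2 + r^3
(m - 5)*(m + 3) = m^2 - 2*m - 15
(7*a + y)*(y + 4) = 7*a*y + 28*a + y^2 + 4*y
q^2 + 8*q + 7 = (q + 1)*(q + 7)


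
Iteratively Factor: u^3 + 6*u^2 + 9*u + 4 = (u + 1)*(u^2 + 5*u + 4) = (u + 1)^2*(u + 4)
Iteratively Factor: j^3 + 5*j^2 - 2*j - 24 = (j + 4)*(j^2 + j - 6) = (j + 3)*(j + 4)*(j - 2)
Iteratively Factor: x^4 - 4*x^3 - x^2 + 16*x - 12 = (x - 2)*(x^3 - 2*x^2 - 5*x + 6) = (x - 2)*(x - 1)*(x^2 - x - 6) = (x - 2)*(x - 1)*(x + 2)*(x - 3)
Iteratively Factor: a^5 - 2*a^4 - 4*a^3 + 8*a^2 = (a)*(a^4 - 2*a^3 - 4*a^2 + 8*a) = a*(a - 2)*(a^3 - 4*a) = a*(a - 2)*(a + 2)*(a^2 - 2*a) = a*(a - 2)^2*(a + 2)*(a)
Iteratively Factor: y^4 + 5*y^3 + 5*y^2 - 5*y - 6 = (y + 2)*(y^3 + 3*y^2 - y - 3) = (y + 2)*(y + 3)*(y^2 - 1) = (y - 1)*(y + 2)*(y + 3)*(y + 1)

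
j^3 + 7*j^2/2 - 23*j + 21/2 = (j - 3)*(j - 1/2)*(j + 7)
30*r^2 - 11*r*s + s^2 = (-6*r + s)*(-5*r + s)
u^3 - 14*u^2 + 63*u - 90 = (u - 6)*(u - 5)*(u - 3)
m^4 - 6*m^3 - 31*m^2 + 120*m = m*(m - 8)*(m - 3)*(m + 5)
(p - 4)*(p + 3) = p^2 - p - 12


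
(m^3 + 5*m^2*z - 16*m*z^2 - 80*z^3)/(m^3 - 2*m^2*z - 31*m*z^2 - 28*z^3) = (-m^2 - m*z + 20*z^2)/(-m^2 + 6*m*z + 7*z^2)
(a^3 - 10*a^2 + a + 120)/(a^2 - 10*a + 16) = (a^2 - 2*a - 15)/(a - 2)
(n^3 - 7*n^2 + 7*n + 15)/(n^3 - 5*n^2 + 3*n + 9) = (n - 5)/(n - 3)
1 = 1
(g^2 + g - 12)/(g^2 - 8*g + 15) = (g + 4)/(g - 5)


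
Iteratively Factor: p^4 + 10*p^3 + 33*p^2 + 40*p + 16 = (p + 1)*(p^3 + 9*p^2 + 24*p + 16) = (p + 1)^2*(p^2 + 8*p + 16) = (p + 1)^2*(p + 4)*(p + 4)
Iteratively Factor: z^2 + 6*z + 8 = (z + 4)*(z + 2)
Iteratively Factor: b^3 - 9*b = (b)*(b^2 - 9) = b*(b + 3)*(b - 3)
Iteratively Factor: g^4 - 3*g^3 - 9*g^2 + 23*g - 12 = (g - 4)*(g^3 + g^2 - 5*g + 3) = (g - 4)*(g - 1)*(g^2 + 2*g - 3) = (g - 4)*(g - 1)*(g + 3)*(g - 1)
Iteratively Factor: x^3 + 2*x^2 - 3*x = (x - 1)*(x^2 + 3*x) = x*(x - 1)*(x + 3)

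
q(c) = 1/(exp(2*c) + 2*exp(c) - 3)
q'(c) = (-2*exp(2*c) - 2*exp(c))/(exp(2*c) + 2*exp(c) - 3)^2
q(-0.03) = -8.52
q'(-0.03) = -277.74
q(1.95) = 0.02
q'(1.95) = -0.03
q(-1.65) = -0.39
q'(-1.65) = -0.07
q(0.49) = 0.34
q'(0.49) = -1.00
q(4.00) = 0.00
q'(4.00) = -0.00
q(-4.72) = -0.34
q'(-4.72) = -0.00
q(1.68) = 0.03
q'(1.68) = -0.05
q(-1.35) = -0.41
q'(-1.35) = -0.11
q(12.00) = 0.00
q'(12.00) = 0.00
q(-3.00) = -0.35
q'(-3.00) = -0.01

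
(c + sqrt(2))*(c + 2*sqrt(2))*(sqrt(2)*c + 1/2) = sqrt(2)*c^3 + 13*c^2/2 + 11*sqrt(2)*c/2 + 2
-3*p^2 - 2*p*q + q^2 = (-3*p + q)*(p + q)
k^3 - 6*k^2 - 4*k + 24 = (k - 6)*(k - 2)*(k + 2)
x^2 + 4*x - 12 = (x - 2)*(x + 6)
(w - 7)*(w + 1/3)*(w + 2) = w^3 - 14*w^2/3 - 47*w/3 - 14/3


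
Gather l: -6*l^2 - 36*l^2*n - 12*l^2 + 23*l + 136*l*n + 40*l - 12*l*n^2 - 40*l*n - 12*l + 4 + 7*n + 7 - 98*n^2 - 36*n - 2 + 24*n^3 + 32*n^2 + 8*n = l^2*(-36*n - 18) + l*(-12*n^2 + 96*n + 51) + 24*n^3 - 66*n^2 - 21*n + 9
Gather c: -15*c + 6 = 6 - 15*c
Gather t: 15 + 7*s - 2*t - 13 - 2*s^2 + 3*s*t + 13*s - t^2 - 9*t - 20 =-2*s^2 + 20*s - t^2 + t*(3*s - 11) - 18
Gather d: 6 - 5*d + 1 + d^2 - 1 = d^2 - 5*d + 6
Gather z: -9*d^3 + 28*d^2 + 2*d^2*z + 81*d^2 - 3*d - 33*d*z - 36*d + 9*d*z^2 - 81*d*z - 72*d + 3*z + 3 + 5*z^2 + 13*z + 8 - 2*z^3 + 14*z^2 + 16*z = -9*d^3 + 109*d^2 - 111*d - 2*z^3 + z^2*(9*d + 19) + z*(2*d^2 - 114*d + 32) + 11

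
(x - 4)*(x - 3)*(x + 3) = x^3 - 4*x^2 - 9*x + 36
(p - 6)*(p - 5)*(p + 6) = p^3 - 5*p^2 - 36*p + 180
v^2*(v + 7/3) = v^3 + 7*v^2/3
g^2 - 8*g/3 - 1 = (g - 3)*(g + 1/3)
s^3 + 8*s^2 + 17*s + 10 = (s + 1)*(s + 2)*(s + 5)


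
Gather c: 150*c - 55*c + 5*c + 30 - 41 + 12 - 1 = 100*c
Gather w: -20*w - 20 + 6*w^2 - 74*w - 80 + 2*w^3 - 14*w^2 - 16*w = 2*w^3 - 8*w^2 - 110*w - 100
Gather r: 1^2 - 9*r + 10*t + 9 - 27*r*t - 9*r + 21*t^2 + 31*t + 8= r*(-27*t - 18) + 21*t^2 + 41*t + 18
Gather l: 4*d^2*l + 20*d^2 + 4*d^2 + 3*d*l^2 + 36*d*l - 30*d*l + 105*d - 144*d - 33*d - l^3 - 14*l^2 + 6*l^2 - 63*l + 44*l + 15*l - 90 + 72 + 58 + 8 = 24*d^2 - 72*d - l^3 + l^2*(3*d - 8) + l*(4*d^2 + 6*d - 4) + 48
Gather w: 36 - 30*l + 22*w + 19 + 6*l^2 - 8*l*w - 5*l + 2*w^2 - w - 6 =6*l^2 - 35*l + 2*w^2 + w*(21 - 8*l) + 49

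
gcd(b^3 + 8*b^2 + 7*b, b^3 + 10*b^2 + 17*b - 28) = b + 7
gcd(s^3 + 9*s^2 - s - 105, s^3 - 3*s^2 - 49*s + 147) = s^2 + 4*s - 21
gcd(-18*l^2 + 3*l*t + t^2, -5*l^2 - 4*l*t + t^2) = 1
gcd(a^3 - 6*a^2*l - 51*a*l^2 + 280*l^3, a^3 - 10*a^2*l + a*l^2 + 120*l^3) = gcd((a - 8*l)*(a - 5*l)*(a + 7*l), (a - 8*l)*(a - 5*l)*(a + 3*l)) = a^2 - 13*a*l + 40*l^2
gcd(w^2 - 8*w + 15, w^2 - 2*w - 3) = w - 3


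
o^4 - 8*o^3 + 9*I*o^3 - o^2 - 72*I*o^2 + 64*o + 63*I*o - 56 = (o - 7)*(o - 1)*(o + I)*(o + 8*I)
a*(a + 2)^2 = a^3 + 4*a^2 + 4*a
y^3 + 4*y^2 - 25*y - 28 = (y - 4)*(y + 1)*(y + 7)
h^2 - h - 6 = (h - 3)*(h + 2)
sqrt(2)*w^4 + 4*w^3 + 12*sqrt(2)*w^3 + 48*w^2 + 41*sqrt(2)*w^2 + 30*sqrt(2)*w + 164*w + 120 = (w + 5)*(w + 6)*(w + 2*sqrt(2))*(sqrt(2)*w + sqrt(2))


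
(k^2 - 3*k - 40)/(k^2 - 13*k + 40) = (k + 5)/(k - 5)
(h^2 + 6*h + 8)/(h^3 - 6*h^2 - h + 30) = (h + 4)/(h^2 - 8*h + 15)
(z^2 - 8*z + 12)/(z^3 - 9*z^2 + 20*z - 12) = 1/(z - 1)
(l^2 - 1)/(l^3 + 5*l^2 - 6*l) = (l + 1)/(l*(l + 6))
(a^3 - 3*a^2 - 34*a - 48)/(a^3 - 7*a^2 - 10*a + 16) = (a + 3)/(a - 1)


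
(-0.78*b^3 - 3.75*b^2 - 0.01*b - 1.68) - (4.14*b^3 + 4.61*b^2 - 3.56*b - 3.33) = -4.92*b^3 - 8.36*b^2 + 3.55*b + 1.65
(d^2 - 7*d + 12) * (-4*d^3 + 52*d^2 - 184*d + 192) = -4*d^5 + 80*d^4 - 596*d^3 + 2104*d^2 - 3552*d + 2304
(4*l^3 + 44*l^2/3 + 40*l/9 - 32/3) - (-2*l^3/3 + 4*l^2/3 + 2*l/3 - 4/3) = 14*l^3/3 + 40*l^2/3 + 34*l/9 - 28/3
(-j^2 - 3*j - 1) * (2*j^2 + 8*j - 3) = -2*j^4 - 14*j^3 - 23*j^2 + j + 3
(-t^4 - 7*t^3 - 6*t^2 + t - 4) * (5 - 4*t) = 4*t^5 + 23*t^4 - 11*t^3 - 34*t^2 + 21*t - 20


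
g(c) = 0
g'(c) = 0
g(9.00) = 0.00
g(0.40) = 0.00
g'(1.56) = 0.00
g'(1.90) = 0.00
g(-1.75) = 0.00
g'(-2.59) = 0.00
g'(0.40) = 0.00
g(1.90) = 0.00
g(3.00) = 0.00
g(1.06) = 0.00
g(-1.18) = 0.00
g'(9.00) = 0.00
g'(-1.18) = 0.00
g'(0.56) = 0.00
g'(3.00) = 0.00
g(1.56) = 0.00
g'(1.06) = 0.00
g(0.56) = 0.00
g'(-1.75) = 0.00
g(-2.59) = 0.00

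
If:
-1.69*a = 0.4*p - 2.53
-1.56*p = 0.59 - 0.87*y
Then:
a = 1.58655742679411 - 0.131998179335457*y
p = 0.557692307692308*y - 0.378205128205128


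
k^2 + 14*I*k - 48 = (k + 6*I)*(k + 8*I)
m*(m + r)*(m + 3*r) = m^3 + 4*m^2*r + 3*m*r^2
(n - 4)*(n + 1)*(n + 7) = n^3 + 4*n^2 - 25*n - 28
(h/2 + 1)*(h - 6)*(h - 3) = h^3/2 - 7*h^2/2 + 18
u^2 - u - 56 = (u - 8)*(u + 7)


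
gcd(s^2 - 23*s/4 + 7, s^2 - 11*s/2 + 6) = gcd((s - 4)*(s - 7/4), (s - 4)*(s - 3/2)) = s - 4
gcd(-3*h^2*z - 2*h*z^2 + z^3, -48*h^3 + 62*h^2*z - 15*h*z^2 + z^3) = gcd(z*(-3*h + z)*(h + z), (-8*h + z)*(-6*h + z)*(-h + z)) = 1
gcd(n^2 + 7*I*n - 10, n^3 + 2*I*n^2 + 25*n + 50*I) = n^2 + 7*I*n - 10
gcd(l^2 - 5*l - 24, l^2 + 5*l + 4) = 1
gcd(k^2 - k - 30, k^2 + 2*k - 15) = k + 5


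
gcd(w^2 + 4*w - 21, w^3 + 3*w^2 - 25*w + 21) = w^2 + 4*w - 21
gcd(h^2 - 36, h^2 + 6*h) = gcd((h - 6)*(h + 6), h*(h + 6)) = h + 6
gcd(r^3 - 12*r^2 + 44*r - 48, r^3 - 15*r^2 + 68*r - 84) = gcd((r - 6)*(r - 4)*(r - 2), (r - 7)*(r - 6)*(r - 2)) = r^2 - 8*r + 12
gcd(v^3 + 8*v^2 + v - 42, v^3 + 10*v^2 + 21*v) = v^2 + 10*v + 21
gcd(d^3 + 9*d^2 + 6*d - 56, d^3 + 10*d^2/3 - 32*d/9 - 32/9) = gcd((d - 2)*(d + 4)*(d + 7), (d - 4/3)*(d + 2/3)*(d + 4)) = d + 4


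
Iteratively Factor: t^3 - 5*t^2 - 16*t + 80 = (t - 4)*(t^2 - t - 20) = (t - 5)*(t - 4)*(t + 4)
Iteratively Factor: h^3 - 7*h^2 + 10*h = (h)*(h^2 - 7*h + 10) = h*(h - 5)*(h - 2)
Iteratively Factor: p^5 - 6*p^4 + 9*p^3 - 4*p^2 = (p - 1)*(p^4 - 5*p^3 + 4*p^2) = p*(p - 1)*(p^3 - 5*p^2 + 4*p) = p*(p - 1)^2*(p^2 - 4*p) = p*(p - 4)*(p - 1)^2*(p)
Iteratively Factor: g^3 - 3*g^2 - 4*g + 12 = (g + 2)*(g^2 - 5*g + 6) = (g - 3)*(g + 2)*(g - 2)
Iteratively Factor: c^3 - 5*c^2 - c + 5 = (c + 1)*(c^2 - 6*c + 5) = (c - 1)*(c + 1)*(c - 5)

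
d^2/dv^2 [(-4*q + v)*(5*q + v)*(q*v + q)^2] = q^2*(-40*q^2 + 6*q*v + 4*q + 12*v^2 + 12*v + 2)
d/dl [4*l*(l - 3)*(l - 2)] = 12*l^2 - 40*l + 24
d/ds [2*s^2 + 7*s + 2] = 4*s + 7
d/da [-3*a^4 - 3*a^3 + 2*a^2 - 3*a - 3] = -12*a^3 - 9*a^2 + 4*a - 3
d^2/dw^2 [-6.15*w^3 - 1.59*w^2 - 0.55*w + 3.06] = -36.9*w - 3.18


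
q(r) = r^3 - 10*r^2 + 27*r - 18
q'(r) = 3*r^2 - 20*r + 27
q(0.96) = -0.41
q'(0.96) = 10.56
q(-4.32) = -401.89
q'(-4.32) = 169.39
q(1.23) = 1.94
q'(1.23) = 6.94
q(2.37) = 3.13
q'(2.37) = -3.55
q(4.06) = -6.29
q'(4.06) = -4.75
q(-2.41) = -155.15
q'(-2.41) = 92.62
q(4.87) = -8.18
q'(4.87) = 0.75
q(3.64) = -3.99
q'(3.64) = -6.05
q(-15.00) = -6048.00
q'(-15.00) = 1002.00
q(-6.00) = -756.00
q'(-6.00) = 255.00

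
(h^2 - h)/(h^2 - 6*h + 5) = h/(h - 5)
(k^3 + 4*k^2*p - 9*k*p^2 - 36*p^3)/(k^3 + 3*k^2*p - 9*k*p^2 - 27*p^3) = (k + 4*p)/(k + 3*p)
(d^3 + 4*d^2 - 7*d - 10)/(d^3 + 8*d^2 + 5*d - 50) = (d + 1)/(d + 5)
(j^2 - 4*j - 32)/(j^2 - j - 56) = (j + 4)/(j + 7)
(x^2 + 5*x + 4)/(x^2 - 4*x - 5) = (x + 4)/(x - 5)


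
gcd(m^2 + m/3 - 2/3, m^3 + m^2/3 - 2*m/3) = m^2 + m/3 - 2/3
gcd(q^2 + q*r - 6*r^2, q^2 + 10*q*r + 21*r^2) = q + 3*r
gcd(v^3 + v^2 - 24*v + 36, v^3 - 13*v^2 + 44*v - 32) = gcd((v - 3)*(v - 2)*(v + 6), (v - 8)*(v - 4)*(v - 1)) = 1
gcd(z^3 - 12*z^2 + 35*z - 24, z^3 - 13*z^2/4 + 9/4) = z^2 - 4*z + 3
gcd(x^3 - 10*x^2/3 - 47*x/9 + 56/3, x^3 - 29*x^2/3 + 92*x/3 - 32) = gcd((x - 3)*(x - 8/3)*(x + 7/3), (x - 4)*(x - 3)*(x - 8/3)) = x^2 - 17*x/3 + 8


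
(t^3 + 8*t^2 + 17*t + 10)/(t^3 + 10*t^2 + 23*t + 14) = (t + 5)/(t + 7)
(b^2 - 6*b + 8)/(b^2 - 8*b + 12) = (b - 4)/(b - 6)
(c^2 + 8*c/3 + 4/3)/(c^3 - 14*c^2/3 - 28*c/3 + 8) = (3*c + 2)/(3*c^2 - 20*c + 12)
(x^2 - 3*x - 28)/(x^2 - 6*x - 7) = (x + 4)/(x + 1)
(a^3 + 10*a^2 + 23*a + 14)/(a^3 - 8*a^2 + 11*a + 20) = (a^2 + 9*a + 14)/(a^2 - 9*a + 20)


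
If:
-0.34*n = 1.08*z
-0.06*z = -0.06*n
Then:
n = 0.00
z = 0.00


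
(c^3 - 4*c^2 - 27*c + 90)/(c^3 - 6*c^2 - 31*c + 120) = (c - 6)/(c - 8)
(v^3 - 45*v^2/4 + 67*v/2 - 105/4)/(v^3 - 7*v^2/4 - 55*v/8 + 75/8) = 2*(v - 7)/(2*v + 5)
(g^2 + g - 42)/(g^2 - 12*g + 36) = (g + 7)/(g - 6)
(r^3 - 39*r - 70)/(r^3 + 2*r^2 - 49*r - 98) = (r + 5)/(r + 7)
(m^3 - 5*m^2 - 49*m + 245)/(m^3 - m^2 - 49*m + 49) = (m - 5)/(m - 1)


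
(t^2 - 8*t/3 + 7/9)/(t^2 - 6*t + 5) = (9*t^2 - 24*t + 7)/(9*(t^2 - 6*t + 5))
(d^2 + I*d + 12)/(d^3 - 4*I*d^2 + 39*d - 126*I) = (d + 4*I)/(d^2 - I*d + 42)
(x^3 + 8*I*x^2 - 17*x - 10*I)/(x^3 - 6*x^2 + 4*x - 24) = (x^2 + 6*I*x - 5)/(x^2 - 2*x*(3 + I) + 12*I)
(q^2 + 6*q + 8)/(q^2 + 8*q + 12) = (q + 4)/(q + 6)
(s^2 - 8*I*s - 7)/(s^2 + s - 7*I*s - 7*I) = (s - I)/(s + 1)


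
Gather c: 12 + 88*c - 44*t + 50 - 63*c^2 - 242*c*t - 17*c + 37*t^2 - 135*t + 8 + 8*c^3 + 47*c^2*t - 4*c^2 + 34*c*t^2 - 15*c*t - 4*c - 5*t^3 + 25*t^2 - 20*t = 8*c^3 + c^2*(47*t - 67) + c*(34*t^2 - 257*t + 67) - 5*t^3 + 62*t^2 - 199*t + 70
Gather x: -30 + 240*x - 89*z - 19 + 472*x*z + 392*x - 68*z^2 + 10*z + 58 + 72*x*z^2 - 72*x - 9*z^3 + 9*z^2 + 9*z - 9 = x*(72*z^2 + 472*z + 560) - 9*z^3 - 59*z^2 - 70*z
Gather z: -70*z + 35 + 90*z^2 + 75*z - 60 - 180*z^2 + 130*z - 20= -90*z^2 + 135*z - 45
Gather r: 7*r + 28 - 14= 7*r + 14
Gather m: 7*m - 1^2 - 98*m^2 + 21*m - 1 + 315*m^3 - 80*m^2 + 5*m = 315*m^3 - 178*m^2 + 33*m - 2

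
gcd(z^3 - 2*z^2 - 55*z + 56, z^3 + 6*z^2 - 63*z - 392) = z^2 - z - 56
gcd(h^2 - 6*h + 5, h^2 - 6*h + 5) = h^2 - 6*h + 5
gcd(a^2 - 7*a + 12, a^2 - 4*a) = a - 4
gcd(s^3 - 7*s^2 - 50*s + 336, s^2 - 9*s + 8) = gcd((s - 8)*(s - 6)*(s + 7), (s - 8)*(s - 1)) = s - 8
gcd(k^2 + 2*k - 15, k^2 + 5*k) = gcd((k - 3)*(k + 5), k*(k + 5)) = k + 5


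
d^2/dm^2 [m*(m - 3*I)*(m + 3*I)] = 6*m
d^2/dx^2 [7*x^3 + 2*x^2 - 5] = 42*x + 4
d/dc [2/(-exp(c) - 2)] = 2*exp(c)/(exp(c) + 2)^2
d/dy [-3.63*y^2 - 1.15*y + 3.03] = -7.26*y - 1.15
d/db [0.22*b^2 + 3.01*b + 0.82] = 0.44*b + 3.01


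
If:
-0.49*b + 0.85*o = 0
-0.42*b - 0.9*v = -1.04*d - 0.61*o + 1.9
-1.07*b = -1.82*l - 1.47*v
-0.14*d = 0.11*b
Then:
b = -1.01637975212102*v - 2.14569058781104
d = 0.798584090952227*v + 1.68589974756581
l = -1.40523424987334*v - 1.2614774334933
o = -0.585913033575645*v - 1.23692751532636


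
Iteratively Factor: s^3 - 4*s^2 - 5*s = (s + 1)*(s^2 - 5*s) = (s - 5)*(s + 1)*(s)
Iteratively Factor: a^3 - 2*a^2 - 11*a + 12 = (a + 3)*(a^2 - 5*a + 4) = (a - 4)*(a + 3)*(a - 1)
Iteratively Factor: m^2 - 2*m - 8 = (m - 4)*(m + 2)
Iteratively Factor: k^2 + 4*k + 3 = (k + 3)*(k + 1)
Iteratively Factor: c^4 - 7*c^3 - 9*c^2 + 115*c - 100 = (c - 5)*(c^3 - 2*c^2 - 19*c + 20) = (c - 5)*(c + 4)*(c^2 - 6*c + 5) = (c - 5)^2*(c + 4)*(c - 1)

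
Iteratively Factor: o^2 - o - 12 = (o + 3)*(o - 4)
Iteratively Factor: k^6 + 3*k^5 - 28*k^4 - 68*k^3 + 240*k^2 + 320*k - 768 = (k - 2)*(k^5 + 5*k^4 - 18*k^3 - 104*k^2 + 32*k + 384) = (k - 2)^2*(k^4 + 7*k^3 - 4*k^2 - 112*k - 192) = (k - 2)^2*(k + 3)*(k^3 + 4*k^2 - 16*k - 64) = (k - 4)*(k - 2)^2*(k + 3)*(k^2 + 8*k + 16) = (k - 4)*(k - 2)^2*(k + 3)*(k + 4)*(k + 4)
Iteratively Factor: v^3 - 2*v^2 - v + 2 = (v - 2)*(v^2 - 1) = (v - 2)*(v - 1)*(v + 1)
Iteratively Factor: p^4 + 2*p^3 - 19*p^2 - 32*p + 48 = (p + 3)*(p^3 - p^2 - 16*p + 16) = (p + 3)*(p + 4)*(p^2 - 5*p + 4) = (p - 4)*(p + 3)*(p + 4)*(p - 1)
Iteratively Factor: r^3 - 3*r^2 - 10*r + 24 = (r + 3)*(r^2 - 6*r + 8) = (r - 4)*(r + 3)*(r - 2)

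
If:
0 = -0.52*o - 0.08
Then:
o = -0.15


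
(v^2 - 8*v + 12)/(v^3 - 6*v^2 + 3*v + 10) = (v - 6)/(v^2 - 4*v - 5)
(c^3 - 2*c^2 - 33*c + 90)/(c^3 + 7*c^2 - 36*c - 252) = (c^2 - 8*c + 15)/(c^2 + c - 42)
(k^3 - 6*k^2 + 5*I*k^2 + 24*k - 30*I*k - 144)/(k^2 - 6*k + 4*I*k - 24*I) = (k^2 + 5*I*k + 24)/(k + 4*I)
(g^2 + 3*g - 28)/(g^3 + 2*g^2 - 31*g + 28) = 1/(g - 1)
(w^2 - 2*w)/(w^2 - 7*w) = (w - 2)/(w - 7)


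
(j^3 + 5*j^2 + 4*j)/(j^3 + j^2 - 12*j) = (j + 1)/(j - 3)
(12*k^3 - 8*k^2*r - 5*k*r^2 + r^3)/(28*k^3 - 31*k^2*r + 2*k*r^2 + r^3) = (-12*k^2 - 4*k*r + r^2)/(-28*k^2 + 3*k*r + r^2)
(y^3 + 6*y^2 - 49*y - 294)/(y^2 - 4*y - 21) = (y^2 + 13*y + 42)/(y + 3)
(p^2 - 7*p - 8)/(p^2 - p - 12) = (-p^2 + 7*p + 8)/(-p^2 + p + 12)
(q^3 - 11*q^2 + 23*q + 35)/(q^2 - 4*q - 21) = (q^2 - 4*q - 5)/(q + 3)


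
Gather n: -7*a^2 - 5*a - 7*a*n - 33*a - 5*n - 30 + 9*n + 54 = -7*a^2 - 38*a + n*(4 - 7*a) + 24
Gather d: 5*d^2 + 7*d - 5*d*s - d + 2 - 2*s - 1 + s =5*d^2 + d*(6 - 5*s) - s + 1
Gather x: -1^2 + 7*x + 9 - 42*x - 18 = -35*x - 10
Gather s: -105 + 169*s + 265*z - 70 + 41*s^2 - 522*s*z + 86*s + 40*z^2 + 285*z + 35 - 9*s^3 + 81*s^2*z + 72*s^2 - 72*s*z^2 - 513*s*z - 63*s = -9*s^3 + s^2*(81*z + 113) + s*(-72*z^2 - 1035*z + 192) + 40*z^2 + 550*z - 140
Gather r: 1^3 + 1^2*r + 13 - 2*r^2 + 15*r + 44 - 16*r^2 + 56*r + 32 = -18*r^2 + 72*r + 90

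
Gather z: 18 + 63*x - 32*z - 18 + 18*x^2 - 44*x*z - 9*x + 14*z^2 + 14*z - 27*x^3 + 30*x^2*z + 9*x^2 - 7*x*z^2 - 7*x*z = -27*x^3 + 27*x^2 + 54*x + z^2*(14 - 7*x) + z*(30*x^2 - 51*x - 18)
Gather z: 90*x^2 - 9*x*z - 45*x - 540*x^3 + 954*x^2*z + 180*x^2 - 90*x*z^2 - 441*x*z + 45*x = -540*x^3 + 270*x^2 - 90*x*z^2 + z*(954*x^2 - 450*x)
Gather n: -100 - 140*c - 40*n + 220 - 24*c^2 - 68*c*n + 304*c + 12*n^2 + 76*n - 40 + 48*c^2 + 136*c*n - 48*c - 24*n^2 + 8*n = 24*c^2 + 116*c - 12*n^2 + n*(68*c + 44) + 80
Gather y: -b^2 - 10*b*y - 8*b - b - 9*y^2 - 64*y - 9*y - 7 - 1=-b^2 - 9*b - 9*y^2 + y*(-10*b - 73) - 8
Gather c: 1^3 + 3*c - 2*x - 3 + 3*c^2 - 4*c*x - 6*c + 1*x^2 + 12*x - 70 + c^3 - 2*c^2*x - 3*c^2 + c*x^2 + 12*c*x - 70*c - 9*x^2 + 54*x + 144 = c^3 - 2*c^2*x + c*(x^2 + 8*x - 73) - 8*x^2 + 64*x + 72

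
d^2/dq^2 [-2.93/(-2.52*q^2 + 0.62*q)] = (111.640032*q^2 - 27.466992*q + 2.252584)/(q^3*(16.003008*q^3 - 11.811744*q^2 + 2.906064*q - 0.238328))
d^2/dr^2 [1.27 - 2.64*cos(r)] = 2.64*cos(r)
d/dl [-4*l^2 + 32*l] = 32 - 8*l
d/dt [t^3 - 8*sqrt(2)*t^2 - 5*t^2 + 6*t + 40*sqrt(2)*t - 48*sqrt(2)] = 3*t^2 - 16*sqrt(2)*t - 10*t + 6 + 40*sqrt(2)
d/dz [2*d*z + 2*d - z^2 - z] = 2*d - 2*z - 1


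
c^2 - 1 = (c - 1)*(c + 1)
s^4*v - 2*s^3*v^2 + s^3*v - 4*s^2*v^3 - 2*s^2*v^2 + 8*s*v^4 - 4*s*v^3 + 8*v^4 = (s - 2*v)^2*(s + 2*v)*(s*v + v)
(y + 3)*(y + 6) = y^2 + 9*y + 18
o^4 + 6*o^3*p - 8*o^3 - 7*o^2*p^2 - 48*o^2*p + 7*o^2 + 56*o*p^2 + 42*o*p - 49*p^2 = (o - 7)*(o - 1)*(o - p)*(o + 7*p)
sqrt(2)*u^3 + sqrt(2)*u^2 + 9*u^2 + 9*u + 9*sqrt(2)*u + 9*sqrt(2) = (u + 3*sqrt(2)/2)*(u + 3*sqrt(2))*(sqrt(2)*u + sqrt(2))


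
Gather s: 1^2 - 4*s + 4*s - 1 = 0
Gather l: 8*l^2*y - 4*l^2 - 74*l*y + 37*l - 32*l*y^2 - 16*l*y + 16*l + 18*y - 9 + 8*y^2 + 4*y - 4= l^2*(8*y - 4) + l*(-32*y^2 - 90*y + 53) + 8*y^2 + 22*y - 13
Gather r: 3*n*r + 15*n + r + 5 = 15*n + r*(3*n + 1) + 5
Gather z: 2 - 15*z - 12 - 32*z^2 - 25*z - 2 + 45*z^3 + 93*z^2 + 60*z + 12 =45*z^3 + 61*z^2 + 20*z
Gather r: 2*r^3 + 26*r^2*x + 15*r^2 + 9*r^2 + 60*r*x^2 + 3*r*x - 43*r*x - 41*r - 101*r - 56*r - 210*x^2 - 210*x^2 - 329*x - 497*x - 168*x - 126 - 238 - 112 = 2*r^3 + r^2*(26*x + 24) + r*(60*x^2 - 40*x - 198) - 420*x^2 - 994*x - 476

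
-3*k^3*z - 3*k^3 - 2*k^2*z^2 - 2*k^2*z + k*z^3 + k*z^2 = (-3*k + z)*(k + z)*(k*z + k)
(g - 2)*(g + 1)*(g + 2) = g^3 + g^2 - 4*g - 4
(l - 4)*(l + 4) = l^2 - 16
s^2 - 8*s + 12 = (s - 6)*(s - 2)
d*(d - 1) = d^2 - d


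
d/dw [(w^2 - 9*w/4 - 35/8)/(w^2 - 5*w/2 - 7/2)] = -1/(4*w^2 + 8*w + 4)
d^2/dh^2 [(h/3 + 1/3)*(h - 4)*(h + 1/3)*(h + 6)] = 4*h^2 + 20*h/3 - 14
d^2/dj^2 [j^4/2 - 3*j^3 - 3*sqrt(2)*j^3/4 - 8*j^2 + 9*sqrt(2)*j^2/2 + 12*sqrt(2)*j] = 6*j^2 - 18*j - 9*sqrt(2)*j/2 - 16 + 9*sqrt(2)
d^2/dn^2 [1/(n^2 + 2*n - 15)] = 2*(-n^2 - 2*n + 4*(n + 1)^2 + 15)/(n^2 + 2*n - 15)^3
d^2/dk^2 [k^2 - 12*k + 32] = 2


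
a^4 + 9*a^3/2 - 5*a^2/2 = a^2*(a - 1/2)*(a + 5)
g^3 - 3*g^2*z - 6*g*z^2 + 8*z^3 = (g - 4*z)*(g - z)*(g + 2*z)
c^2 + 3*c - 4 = (c - 1)*(c + 4)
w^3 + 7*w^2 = w^2*(w + 7)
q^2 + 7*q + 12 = (q + 3)*(q + 4)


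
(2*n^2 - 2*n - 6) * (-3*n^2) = -6*n^4 + 6*n^3 + 18*n^2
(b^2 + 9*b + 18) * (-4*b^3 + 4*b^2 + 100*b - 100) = -4*b^5 - 32*b^4 + 64*b^3 + 872*b^2 + 900*b - 1800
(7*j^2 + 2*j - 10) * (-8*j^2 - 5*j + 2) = -56*j^4 - 51*j^3 + 84*j^2 + 54*j - 20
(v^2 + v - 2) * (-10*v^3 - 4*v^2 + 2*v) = -10*v^5 - 14*v^4 + 18*v^3 + 10*v^2 - 4*v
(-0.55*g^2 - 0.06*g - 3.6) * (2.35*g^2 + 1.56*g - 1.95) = -1.2925*g^4 - 0.999*g^3 - 7.4811*g^2 - 5.499*g + 7.02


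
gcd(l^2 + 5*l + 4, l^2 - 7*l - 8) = l + 1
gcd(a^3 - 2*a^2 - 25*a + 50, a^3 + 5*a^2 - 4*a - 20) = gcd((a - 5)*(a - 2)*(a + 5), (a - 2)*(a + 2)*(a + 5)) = a^2 + 3*a - 10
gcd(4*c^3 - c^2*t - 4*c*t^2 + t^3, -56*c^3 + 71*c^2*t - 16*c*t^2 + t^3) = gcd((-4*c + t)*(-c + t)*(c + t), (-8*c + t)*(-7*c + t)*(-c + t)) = -c + t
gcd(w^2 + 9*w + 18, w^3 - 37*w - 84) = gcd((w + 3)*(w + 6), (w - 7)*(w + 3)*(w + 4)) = w + 3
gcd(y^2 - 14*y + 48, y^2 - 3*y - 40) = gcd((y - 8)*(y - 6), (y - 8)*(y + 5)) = y - 8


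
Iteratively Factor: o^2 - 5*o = (o - 5)*(o)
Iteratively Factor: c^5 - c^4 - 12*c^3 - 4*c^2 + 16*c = (c - 4)*(c^4 + 3*c^3 - 4*c) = (c - 4)*(c + 2)*(c^3 + c^2 - 2*c) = c*(c - 4)*(c + 2)*(c^2 + c - 2) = c*(c - 4)*(c + 2)^2*(c - 1)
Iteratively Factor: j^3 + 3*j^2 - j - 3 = (j + 3)*(j^2 - 1) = (j - 1)*(j + 3)*(j + 1)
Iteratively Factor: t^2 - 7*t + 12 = (t - 4)*(t - 3)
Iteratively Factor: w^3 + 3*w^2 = (w)*(w^2 + 3*w) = w^2*(w + 3)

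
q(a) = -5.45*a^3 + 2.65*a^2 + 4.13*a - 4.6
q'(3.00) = -127.12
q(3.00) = -115.51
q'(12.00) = -2286.67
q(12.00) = -8991.04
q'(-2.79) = -137.93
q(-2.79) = 122.87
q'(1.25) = -14.79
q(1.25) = -5.94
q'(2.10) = -56.84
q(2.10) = -34.71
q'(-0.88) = -13.20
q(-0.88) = -2.47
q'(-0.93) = -14.94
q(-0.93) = -1.77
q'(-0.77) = -9.64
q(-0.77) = -3.72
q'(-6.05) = -626.39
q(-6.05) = 1274.29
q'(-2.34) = -97.80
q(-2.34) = 70.08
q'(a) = -16.35*a^2 + 5.3*a + 4.13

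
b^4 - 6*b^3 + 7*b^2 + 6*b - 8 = (b - 4)*(b - 2)*(b - 1)*(b + 1)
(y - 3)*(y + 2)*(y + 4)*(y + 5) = y^4 + 8*y^3 + 5*y^2 - 74*y - 120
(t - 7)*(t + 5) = t^2 - 2*t - 35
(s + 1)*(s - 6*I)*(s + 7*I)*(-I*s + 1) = -I*s^4 + 2*s^3 - I*s^3 + 2*s^2 - 41*I*s^2 + 42*s - 41*I*s + 42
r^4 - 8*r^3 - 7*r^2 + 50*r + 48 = (r - 8)*(r - 3)*(r + 1)*(r + 2)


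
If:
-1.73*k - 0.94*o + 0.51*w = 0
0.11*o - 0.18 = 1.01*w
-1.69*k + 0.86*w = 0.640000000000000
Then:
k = -0.43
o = 0.74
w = -0.10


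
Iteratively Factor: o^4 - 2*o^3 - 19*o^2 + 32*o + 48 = (o + 4)*(o^3 - 6*o^2 + 5*o + 12) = (o - 3)*(o + 4)*(o^2 - 3*o - 4) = (o - 4)*(o - 3)*(o + 4)*(o + 1)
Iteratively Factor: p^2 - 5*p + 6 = (p - 2)*(p - 3)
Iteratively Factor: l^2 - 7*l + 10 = (l - 5)*(l - 2)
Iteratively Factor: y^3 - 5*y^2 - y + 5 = (y - 5)*(y^2 - 1) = (y - 5)*(y - 1)*(y + 1)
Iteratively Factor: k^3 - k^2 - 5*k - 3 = (k - 3)*(k^2 + 2*k + 1) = (k - 3)*(k + 1)*(k + 1)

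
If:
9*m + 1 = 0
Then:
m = -1/9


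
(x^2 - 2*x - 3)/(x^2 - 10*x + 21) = (x + 1)/(x - 7)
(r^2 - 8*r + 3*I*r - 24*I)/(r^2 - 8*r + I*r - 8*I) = (r + 3*I)/(r + I)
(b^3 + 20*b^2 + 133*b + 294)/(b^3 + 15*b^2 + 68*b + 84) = (b + 7)/(b + 2)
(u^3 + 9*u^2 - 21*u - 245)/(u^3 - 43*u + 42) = (u^2 + 2*u - 35)/(u^2 - 7*u + 6)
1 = 1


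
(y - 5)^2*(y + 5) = y^3 - 5*y^2 - 25*y + 125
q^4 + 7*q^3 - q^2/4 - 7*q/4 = q*(q - 1/2)*(q + 1/2)*(q + 7)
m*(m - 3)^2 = m^3 - 6*m^2 + 9*m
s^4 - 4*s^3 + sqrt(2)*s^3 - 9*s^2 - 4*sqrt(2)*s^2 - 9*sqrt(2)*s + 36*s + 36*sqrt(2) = (s - 4)*(s - 3)*(s + 3)*(s + sqrt(2))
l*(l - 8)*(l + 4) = l^3 - 4*l^2 - 32*l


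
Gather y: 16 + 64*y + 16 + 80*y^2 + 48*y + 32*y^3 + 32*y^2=32*y^3 + 112*y^2 + 112*y + 32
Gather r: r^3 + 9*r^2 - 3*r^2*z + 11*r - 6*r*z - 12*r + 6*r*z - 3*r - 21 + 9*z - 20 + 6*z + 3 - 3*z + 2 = r^3 + r^2*(9 - 3*z) - 4*r + 12*z - 36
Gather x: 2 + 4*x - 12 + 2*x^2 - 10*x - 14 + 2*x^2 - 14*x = 4*x^2 - 20*x - 24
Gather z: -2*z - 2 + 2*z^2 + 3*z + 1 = 2*z^2 + z - 1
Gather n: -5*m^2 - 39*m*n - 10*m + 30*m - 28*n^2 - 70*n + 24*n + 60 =-5*m^2 + 20*m - 28*n^2 + n*(-39*m - 46) + 60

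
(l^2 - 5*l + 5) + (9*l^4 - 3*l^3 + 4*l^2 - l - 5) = 9*l^4 - 3*l^3 + 5*l^2 - 6*l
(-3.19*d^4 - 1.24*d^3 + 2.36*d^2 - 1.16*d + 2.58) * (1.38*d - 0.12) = -4.4022*d^5 - 1.3284*d^4 + 3.4056*d^3 - 1.884*d^2 + 3.6996*d - 0.3096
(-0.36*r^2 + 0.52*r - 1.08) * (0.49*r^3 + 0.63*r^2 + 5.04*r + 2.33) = -0.1764*r^5 + 0.028*r^4 - 2.016*r^3 + 1.1016*r^2 - 4.2316*r - 2.5164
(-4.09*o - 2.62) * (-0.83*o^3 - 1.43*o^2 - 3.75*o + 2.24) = 3.3947*o^4 + 8.0233*o^3 + 19.0841*o^2 + 0.663400000000001*o - 5.8688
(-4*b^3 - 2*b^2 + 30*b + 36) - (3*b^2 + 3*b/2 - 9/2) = -4*b^3 - 5*b^2 + 57*b/2 + 81/2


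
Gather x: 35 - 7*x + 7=42 - 7*x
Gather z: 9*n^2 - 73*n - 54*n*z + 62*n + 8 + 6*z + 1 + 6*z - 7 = 9*n^2 - 11*n + z*(12 - 54*n) + 2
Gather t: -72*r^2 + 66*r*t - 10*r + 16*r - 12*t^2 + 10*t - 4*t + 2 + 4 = -72*r^2 + 6*r - 12*t^2 + t*(66*r + 6) + 6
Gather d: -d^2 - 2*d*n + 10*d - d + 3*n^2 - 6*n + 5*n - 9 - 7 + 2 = -d^2 + d*(9 - 2*n) + 3*n^2 - n - 14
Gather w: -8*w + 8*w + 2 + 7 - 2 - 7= 0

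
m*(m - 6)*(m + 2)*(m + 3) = m^4 - m^3 - 24*m^2 - 36*m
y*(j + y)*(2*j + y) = 2*j^2*y + 3*j*y^2 + y^3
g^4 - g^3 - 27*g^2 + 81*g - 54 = (g - 3)^2*(g - 1)*(g + 6)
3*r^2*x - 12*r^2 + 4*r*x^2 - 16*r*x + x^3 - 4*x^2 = (r + x)*(3*r + x)*(x - 4)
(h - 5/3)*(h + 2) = h^2 + h/3 - 10/3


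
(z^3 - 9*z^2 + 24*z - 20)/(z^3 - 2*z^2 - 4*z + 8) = (z - 5)/(z + 2)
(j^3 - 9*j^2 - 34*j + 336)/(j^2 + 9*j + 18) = (j^2 - 15*j + 56)/(j + 3)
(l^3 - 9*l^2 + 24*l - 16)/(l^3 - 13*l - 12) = (l^2 - 5*l + 4)/(l^2 + 4*l + 3)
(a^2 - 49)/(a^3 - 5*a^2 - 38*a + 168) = (a + 7)/(a^2 + 2*a - 24)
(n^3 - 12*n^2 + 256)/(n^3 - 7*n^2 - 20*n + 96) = (n - 8)/(n - 3)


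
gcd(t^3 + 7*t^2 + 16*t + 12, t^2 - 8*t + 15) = 1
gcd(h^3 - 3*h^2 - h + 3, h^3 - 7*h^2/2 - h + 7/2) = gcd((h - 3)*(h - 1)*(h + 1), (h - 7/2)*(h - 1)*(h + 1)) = h^2 - 1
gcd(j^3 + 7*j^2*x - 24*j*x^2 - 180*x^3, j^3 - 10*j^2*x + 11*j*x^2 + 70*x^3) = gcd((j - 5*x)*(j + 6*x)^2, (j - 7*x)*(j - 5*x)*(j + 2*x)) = -j + 5*x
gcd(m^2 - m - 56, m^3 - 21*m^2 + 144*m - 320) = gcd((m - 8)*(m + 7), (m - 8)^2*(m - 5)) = m - 8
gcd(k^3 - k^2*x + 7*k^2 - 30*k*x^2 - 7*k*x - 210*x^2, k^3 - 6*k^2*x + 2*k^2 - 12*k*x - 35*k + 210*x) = -k^2 + 6*k*x - 7*k + 42*x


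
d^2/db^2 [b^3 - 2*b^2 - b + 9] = 6*b - 4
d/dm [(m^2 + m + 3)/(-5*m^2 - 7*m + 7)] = 2*(-m^2 + 22*m + 14)/(25*m^4 + 70*m^3 - 21*m^2 - 98*m + 49)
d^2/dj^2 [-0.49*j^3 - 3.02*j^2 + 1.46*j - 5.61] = -2.94*j - 6.04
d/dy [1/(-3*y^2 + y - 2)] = (6*y - 1)/(3*y^2 - y + 2)^2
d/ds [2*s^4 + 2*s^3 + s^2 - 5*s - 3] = 8*s^3 + 6*s^2 + 2*s - 5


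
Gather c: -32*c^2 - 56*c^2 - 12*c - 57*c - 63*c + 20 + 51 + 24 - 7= -88*c^2 - 132*c + 88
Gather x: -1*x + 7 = 7 - x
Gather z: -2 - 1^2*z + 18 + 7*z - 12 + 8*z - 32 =14*z - 28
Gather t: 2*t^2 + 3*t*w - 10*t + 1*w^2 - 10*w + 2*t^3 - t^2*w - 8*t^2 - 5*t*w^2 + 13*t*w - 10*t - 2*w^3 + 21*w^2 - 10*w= 2*t^3 + t^2*(-w - 6) + t*(-5*w^2 + 16*w - 20) - 2*w^3 + 22*w^2 - 20*w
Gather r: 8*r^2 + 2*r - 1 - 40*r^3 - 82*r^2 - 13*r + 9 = -40*r^3 - 74*r^2 - 11*r + 8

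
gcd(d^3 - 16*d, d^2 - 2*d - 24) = d + 4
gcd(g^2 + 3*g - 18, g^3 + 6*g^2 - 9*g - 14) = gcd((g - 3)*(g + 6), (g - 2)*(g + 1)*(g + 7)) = 1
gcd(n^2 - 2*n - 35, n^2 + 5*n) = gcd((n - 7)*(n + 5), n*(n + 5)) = n + 5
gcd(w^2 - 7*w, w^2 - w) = w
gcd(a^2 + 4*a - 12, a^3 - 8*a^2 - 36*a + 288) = a + 6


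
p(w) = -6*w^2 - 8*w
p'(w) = -12*w - 8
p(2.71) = -65.74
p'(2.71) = -40.52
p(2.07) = -42.27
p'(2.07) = -32.84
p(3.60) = -106.56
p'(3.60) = -51.20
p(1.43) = -23.71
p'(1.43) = -25.16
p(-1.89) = -6.31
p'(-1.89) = 14.68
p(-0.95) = 2.18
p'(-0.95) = 3.40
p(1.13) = -16.70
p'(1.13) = -21.56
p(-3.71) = -52.90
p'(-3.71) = 36.52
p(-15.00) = -1230.00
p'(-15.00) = 172.00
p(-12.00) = -768.00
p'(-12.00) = 136.00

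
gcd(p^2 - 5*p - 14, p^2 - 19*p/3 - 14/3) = p - 7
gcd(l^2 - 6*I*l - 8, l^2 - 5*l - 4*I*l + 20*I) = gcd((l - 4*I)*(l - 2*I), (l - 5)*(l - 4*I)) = l - 4*I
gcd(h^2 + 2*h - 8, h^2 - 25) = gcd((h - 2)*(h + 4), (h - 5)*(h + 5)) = 1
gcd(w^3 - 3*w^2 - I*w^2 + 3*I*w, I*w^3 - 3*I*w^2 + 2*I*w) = w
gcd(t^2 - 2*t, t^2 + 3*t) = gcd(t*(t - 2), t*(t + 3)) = t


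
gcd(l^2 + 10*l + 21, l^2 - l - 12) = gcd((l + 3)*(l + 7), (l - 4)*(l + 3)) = l + 3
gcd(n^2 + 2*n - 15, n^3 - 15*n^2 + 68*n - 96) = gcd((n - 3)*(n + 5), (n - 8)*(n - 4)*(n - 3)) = n - 3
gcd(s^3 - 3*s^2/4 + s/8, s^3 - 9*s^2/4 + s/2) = s^2 - s/4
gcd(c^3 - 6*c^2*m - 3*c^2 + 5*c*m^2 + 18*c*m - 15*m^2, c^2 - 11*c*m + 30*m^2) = c - 5*m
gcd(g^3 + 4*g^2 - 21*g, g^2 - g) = g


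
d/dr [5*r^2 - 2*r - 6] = 10*r - 2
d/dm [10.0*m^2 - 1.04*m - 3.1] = 20.0*m - 1.04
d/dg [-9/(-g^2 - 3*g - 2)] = 9*(-2*g - 3)/(g^2 + 3*g + 2)^2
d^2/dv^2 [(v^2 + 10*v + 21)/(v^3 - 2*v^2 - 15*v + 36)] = 2*(v^4 + 36*v^3 + 318*v^2 + 1156*v + 1437)/(v^7 - 42*v^5 + 28*v^4 + 609*v^3 - 756*v^2 - 3024*v + 5184)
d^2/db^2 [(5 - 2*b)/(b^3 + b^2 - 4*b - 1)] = 2*(-(2*b - 5)*(3*b^2 + 2*b - 4)^2 + (6*b^2 + 4*b + (2*b - 5)*(3*b + 1) - 8)*(b^3 + b^2 - 4*b - 1))/(b^3 + b^2 - 4*b - 1)^3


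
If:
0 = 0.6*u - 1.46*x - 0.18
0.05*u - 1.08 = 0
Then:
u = 21.60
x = 8.75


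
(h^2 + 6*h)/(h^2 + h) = (h + 6)/(h + 1)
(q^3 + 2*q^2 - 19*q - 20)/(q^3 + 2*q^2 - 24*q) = (q^2 + 6*q + 5)/(q*(q + 6))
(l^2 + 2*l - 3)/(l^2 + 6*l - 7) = (l + 3)/(l + 7)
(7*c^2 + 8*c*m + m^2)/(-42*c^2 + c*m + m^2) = (-c - m)/(6*c - m)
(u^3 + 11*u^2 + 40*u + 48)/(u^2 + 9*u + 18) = (u^2 + 8*u + 16)/(u + 6)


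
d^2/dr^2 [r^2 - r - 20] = 2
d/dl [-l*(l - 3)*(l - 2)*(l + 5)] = -4*l^3 + 38*l - 30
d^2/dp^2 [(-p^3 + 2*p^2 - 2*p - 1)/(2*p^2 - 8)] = (-6*p^3 + 21*p^2 - 72*p + 28)/(p^6 - 12*p^4 + 48*p^2 - 64)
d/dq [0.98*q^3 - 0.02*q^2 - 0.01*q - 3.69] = 2.94*q^2 - 0.04*q - 0.01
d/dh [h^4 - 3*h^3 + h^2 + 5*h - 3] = 4*h^3 - 9*h^2 + 2*h + 5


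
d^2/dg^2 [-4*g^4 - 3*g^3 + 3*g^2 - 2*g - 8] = -48*g^2 - 18*g + 6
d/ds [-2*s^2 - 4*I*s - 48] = -4*s - 4*I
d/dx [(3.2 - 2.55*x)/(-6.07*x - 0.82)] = (130.59605*x + 17.6423)/(6.07*x + 0.82)^3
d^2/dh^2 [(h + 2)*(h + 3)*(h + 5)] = 6*h + 20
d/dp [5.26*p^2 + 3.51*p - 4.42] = 10.52*p + 3.51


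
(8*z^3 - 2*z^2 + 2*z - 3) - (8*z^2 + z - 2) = 8*z^3 - 10*z^2 + z - 1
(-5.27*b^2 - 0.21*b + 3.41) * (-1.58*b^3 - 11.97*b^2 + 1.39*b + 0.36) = 8.3266*b^5 + 63.4137*b^4 - 10.1994*b^3 - 43.0068*b^2 + 4.6643*b + 1.2276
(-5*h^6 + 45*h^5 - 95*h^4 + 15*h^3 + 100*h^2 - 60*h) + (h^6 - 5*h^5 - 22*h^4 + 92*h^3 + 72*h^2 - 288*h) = -4*h^6 + 40*h^5 - 117*h^4 + 107*h^3 + 172*h^2 - 348*h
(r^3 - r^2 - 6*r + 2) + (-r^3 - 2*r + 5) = -r^2 - 8*r + 7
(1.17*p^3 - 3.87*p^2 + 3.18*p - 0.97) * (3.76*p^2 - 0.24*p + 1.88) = 4.3992*p^5 - 14.832*p^4 + 15.0852*p^3 - 11.686*p^2 + 6.2112*p - 1.8236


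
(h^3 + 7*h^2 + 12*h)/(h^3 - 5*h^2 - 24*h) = (h + 4)/(h - 8)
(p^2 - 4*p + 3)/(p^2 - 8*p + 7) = (p - 3)/(p - 7)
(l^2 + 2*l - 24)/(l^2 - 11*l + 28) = (l + 6)/(l - 7)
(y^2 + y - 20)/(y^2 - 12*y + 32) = (y + 5)/(y - 8)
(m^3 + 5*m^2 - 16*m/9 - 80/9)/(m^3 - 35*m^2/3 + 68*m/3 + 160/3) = (3*m^2 + 11*m - 20)/(3*(m^2 - 13*m + 40))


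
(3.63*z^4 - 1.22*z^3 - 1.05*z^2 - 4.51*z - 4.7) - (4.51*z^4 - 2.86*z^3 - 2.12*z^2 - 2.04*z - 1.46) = -0.88*z^4 + 1.64*z^3 + 1.07*z^2 - 2.47*z - 3.24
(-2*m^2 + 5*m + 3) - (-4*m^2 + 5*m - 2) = 2*m^2 + 5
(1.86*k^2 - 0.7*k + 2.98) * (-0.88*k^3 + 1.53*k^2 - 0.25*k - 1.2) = -1.6368*k^5 + 3.4618*k^4 - 4.1584*k^3 + 2.5024*k^2 + 0.095*k - 3.576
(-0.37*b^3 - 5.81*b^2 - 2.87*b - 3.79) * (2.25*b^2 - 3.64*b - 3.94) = -0.8325*b^5 - 11.7257*b^4 + 16.1487*b^3 + 24.8107*b^2 + 25.1034*b + 14.9326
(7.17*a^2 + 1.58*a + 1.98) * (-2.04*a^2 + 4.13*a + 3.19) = -14.6268*a^4 + 26.3889*a^3 + 25.3585*a^2 + 13.2176*a + 6.3162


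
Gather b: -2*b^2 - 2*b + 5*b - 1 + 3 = -2*b^2 + 3*b + 2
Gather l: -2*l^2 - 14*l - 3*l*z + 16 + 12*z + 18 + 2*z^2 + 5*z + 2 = -2*l^2 + l*(-3*z - 14) + 2*z^2 + 17*z + 36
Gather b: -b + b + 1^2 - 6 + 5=0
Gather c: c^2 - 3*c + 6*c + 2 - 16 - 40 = c^2 + 3*c - 54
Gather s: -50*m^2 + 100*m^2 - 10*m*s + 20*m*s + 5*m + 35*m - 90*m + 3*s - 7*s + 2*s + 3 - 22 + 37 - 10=50*m^2 - 50*m + s*(10*m - 2) + 8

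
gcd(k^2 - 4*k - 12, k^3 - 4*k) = k + 2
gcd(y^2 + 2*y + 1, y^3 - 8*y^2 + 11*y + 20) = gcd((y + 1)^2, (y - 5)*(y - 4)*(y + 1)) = y + 1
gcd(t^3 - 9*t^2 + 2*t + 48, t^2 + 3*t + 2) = t + 2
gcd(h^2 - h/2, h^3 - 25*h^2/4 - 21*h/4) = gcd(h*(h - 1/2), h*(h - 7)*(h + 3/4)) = h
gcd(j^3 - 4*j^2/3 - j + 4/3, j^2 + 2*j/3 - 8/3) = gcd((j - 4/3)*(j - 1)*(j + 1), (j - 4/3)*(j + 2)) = j - 4/3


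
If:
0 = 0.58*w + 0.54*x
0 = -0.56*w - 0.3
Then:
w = -0.54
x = 0.58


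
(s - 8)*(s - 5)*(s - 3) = s^3 - 16*s^2 + 79*s - 120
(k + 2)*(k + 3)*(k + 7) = k^3 + 12*k^2 + 41*k + 42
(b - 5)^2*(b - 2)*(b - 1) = b^4 - 13*b^3 + 57*b^2 - 95*b + 50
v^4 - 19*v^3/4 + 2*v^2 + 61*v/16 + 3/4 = (v - 4)*(v - 3/2)*(v + 1/4)*(v + 1/2)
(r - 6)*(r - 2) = r^2 - 8*r + 12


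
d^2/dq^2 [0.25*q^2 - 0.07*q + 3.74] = 0.500000000000000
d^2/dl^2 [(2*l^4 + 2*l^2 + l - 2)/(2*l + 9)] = 8*(6*l^4 + 72*l^3 + 243*l^2 + 34)/(8*l^3 + 108*l^2 + 486*l + 729)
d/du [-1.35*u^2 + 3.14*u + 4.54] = 3.14 - 2.7*u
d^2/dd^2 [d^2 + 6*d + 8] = 2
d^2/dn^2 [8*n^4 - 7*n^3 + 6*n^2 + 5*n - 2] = 96*n^2 - 42*n + 12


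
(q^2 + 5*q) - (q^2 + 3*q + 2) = 2*q - 2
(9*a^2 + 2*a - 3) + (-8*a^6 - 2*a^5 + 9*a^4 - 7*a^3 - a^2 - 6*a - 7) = -8*a^6 - 2*a^5 + 9*a^4 - 7*a^3 + 8*a^2 - 4*a - 10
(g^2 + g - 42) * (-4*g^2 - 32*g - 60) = -4*g^4 - 36*g^3 + 76*g^2 + 1284*g + 2520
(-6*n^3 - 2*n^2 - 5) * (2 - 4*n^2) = 24*n^5 + 8*n^4 - 12*n^3 + 16*n^2 - 10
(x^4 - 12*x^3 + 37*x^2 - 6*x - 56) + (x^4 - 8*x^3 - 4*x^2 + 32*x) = 2*x^4 - 20*x^3 + 33*x^2 + 26*x - 56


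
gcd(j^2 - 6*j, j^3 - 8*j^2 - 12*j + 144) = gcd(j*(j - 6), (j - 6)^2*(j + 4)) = j - 6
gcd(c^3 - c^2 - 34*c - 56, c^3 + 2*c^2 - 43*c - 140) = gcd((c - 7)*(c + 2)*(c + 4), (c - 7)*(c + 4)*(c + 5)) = c^2 - 3*c - 28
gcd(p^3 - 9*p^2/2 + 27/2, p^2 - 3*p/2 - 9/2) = p^2 - 3*p/2 - 9/2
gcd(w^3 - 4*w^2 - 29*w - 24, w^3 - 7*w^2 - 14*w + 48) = w^2 - 5*w - 24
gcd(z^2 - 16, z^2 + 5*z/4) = 1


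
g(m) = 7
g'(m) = 0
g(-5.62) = 7.00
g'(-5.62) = 0.00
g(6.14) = 7.00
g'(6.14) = 0.00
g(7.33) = 7.00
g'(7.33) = 0.00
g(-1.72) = 7.00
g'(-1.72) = 0.00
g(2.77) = 7.00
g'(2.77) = 0.00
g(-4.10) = 7.00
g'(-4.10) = 0.00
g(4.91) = 7.00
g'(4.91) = 0.00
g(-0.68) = 7.00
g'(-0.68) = 0.00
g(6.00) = 7.00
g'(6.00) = 0.00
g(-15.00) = 7.00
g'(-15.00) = 0.00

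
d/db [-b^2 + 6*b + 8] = 6 - 2*b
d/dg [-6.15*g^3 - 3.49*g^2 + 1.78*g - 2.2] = -18.45*g^2 - 6.98*g + 1.78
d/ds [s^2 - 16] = 2*s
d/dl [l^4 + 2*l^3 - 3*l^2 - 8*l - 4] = 4*l^3 + 6*l^2 - 6*l - 8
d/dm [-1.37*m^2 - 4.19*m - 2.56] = -2.74*m - 4.19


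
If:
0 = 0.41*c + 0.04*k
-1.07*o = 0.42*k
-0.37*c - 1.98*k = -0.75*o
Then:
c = 0.00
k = 0.00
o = 0.00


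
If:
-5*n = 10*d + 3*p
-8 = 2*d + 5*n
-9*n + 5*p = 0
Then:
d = 208/73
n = -200/73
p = -360/73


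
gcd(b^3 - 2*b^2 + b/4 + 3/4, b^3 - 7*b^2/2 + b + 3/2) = b^2 - b/2 - 1/2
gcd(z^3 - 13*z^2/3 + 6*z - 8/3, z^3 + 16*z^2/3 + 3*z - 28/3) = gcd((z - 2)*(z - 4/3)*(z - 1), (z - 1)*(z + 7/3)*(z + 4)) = z - 1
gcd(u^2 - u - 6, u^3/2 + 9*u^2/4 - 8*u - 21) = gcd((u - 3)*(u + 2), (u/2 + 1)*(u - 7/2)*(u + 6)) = u + 2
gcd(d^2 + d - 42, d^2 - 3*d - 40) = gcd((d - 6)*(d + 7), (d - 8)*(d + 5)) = 1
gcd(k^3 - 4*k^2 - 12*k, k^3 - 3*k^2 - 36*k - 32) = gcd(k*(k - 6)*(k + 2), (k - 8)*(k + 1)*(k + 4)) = 1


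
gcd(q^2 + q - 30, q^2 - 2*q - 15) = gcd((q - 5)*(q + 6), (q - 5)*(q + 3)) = q - 5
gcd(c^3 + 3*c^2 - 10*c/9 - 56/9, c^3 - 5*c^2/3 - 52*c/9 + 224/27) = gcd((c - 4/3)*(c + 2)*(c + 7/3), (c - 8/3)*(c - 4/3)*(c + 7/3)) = c^2 + c - 28/9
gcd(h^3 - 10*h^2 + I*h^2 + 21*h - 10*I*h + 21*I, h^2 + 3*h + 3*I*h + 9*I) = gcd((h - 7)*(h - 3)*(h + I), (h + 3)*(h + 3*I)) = 1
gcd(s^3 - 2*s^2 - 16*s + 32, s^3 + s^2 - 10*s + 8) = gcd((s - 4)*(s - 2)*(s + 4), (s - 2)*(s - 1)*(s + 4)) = s^2 + 2*s - 8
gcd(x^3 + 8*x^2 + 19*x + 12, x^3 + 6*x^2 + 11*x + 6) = x^2 + 4*x + 3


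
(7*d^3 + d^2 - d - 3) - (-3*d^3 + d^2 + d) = 10*d^3 - 2*d - 3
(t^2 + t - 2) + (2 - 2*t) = t^2 - t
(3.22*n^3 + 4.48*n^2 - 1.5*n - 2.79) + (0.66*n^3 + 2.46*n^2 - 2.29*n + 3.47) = 3.88*n^3 + 6.94*n^2 - 3.79*n + 0.68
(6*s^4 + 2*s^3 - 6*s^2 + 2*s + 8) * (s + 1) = 6*s^5 + 8*s^4 - 4*s^3 - 4*s^2 + 10*s + 8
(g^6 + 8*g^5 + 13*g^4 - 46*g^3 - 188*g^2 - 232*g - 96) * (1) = g^6 + 8*g^5 + 13*g^4 - 46*g^3 - 188*g^2 - 232*g - 96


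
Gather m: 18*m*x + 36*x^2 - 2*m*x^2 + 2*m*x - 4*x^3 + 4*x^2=m*(-2*x^2 + 20*x) - 4*x^3 + 40*x^2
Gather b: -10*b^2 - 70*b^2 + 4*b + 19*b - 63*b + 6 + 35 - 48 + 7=-80*b^2 - 40*b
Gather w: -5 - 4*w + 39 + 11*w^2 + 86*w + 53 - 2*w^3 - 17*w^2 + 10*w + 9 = -2*w^3 - 6*w^2 + 92*w + 96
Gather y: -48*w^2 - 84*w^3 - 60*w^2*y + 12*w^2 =-84*w^3 - 60*w^2*y - 36*w^2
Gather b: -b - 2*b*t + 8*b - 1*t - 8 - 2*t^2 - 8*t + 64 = b*(7 - 2*t) - 2*t^2 - 9*t + 56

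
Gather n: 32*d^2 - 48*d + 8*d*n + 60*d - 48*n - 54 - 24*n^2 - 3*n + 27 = 32*d^2 + 12*d - 24*n^2 + n*(8*d - 51) - 27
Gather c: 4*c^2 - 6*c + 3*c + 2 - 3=4*c^2 - 3*c - 1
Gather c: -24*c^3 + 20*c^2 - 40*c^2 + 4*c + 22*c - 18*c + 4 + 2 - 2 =-24*c^3 - 20*c^2 + 8*c + 4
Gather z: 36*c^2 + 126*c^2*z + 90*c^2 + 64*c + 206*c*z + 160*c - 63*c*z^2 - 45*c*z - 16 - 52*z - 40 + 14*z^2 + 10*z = 126*c^2 + 224*c + z^2*(14 - 63*c) + z*(126*c^2 + 161*c - 42) - 56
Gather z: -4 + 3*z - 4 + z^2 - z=z^2 + 2*z - 8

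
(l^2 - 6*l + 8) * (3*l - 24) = 3*l^3 - 42*l^2 + 168*l - 192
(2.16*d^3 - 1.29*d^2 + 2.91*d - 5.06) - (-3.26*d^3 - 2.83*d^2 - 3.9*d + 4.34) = 5.42*d^3 + 1.54*d^2 + 6.81*d - 9.4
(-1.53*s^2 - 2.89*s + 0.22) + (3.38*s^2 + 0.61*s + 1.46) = 1.85*s^2 - 2.28*s + 1.68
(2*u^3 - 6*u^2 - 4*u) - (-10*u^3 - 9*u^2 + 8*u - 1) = 12*u^3 + 3*u^2 - 12*u + 1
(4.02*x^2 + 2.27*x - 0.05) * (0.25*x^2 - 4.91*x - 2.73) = 1.005*x^4 - 19.1707*x^3 - 22.1328*x^2 - 5.9516*x + 0.1365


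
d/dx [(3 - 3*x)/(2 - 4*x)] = 3/(2*(2*x - 1)^2)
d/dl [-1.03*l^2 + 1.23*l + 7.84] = 1.23 - 2.06*l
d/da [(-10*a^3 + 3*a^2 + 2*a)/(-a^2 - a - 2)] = (10*a^4 + 20*a^3 + 59*a^2 - 12*a - 4)/(a^4 + 2*a^3 + 5*a^2 + 4*a + 4)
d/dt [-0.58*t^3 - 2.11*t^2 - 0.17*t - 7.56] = -1.74*t^2 - 4.22*t - 0.17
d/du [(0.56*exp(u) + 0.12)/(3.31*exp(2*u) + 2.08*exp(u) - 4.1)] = (-(0.56*exp(u) + 0.12)*(6.62*exp(u) + 2.08) + 1.8536*exp(2*u) + 1.1648*exp(u) - 2.296)*exp(u)/(3.31*exp(2*u) + 2.08*exp(u) - 4.1)^2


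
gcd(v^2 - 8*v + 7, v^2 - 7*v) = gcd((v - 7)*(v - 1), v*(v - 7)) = v - 7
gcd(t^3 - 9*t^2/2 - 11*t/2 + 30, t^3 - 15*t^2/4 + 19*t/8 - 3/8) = t - 3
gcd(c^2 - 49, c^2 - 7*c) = c - 7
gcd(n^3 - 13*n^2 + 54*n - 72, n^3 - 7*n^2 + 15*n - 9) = n - 3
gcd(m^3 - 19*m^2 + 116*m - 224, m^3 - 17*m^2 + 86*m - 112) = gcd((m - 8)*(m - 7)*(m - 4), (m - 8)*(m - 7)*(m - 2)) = m^2 - 15*m + 56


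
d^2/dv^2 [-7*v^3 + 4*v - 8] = -42*v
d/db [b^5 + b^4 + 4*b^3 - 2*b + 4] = 5*b^4 + 4*b^3 + 12*b^2 - 2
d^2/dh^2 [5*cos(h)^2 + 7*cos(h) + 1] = -7*cos(h) - 10*cos(2*h)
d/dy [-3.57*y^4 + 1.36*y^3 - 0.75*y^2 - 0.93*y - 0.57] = -14.28*y^3 + 4.08*y^2 - 1.5*y - 0.93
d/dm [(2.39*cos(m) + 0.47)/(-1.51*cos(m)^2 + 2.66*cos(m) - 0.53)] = (-3.6089*cos(m)^2 - 1.4194*cos(m) + 2.5169)*sin(m)/(2.2801*cos(m)^4 - 8.0332*cos(m)^3 + 8.6762*cos(m)^2 - 2.8196*cos(m) + 0.2809)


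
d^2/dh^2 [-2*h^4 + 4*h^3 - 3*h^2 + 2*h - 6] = -24*h^2 + 24*h - 6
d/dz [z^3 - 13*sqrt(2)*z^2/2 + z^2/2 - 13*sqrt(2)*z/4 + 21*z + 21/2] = 3*z^2 - 13*sqrt(2)*z + z - 13*sqrt(2)/4 + 21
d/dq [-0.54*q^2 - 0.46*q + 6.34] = -1.08*q - 0.46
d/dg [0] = 0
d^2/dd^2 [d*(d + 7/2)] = 2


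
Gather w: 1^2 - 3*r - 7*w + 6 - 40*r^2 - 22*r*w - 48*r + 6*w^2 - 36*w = -40*r^2 - 51*r + 6*w^2 + w*(-22*r - 43) + 7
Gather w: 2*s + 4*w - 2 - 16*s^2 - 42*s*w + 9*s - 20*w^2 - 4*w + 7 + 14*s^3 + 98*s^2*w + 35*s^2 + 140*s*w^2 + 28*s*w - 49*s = 14*s^3 + 19*s^2 - 38*s + w^2*(140*s - 20) + w*(98*s^2 - 14*s) + 5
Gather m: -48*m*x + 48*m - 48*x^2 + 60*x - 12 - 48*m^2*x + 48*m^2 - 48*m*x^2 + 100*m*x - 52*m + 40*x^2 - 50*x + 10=m^2*(48 - 48*x) + m*(-48*x^2 + 52*x - 4) - 8*x^2 + 10*x - 2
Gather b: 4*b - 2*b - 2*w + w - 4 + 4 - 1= 2*b - w - 1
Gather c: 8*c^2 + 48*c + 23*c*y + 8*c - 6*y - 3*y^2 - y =8*c^2 + c*(23*y + 56) - 3*y^2 - 7*y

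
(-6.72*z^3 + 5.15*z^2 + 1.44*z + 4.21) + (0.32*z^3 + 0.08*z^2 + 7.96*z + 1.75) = -6.4*z^3 + 5.23*z^2 + 9.4*z + 5.96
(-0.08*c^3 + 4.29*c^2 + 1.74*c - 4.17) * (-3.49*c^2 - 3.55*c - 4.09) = 0.2792*c^5 - 14.6881*c^4 - 20.9749*c^3 - 9.1698*c^2 + 7.6869*c + 17.0553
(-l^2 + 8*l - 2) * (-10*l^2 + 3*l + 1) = 10*l^4 - 83*l^3 + 43*l^2 + 2*l - 2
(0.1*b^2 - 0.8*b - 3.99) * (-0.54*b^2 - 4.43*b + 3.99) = -0.054*b^4 - 0.011*b^3 + 6.0976*b^2 + 14.4837*b - 15.9201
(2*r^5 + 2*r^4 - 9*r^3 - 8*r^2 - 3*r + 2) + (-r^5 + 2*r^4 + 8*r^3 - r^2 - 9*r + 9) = r^5 + 4*r^4 - r^3 - 9*r^2 - 12*r + 11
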